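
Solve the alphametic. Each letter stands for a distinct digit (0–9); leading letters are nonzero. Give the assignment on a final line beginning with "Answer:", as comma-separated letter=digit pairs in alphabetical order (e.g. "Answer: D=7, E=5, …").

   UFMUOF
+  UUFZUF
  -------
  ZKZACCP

Step 1. [col 1: F + F ≡ P (mod 10)] no forcing yet in column 1 (carry-in 0); P=6 is free and consistent — try it, so P=6.
Step 2. [col 1: F + F ≡ P (mod 10)] no forcing yet in column 1 (carry-in 0); F=3 is free and consistent — try it, so F=3.
Step 3. [col 2: O + U ≡ C (mod 10)] column 2 (O + U ≡ C (mod 10), carry-in 0) doesn't pin U yet; pick U=8 and continue ⇒ U=8.
Step 4. [col 2: O + U ≡ C (mod 10)] several values work for O in column 2 (O + U ≡ C (mod 10), carry-in 0); try O=2 ⇒ O=2.
Step 5. [Z] adding two 6-digit numbers gives at most 6+1 digits, and here it does — Z is that final carry and must be 1. So Z=1.
Step 6. [col 2: O + U ≡ C (mod 10)] in column 2 we have O+U≡C with carry-in 0; given O=2, U=8 and digits 1,2,3,6,8 already taken and all letters distinct, that pins C to 0. So C=0.
Step 7. [col 4: M + F ≡ A (mod 10)] column 4: given F=3, carry-in 1, and digits 0,1,2,3,6,8 already taken and all letters distinct, M+F≡A (mod 10) forces A=9, so A=9.
Step 8. [col 4: M + F ≡ A (mod 10)] from column 4 (F=3, A=9, carry-in 1, digits 0,1,2,3,6,8,9 already taken and all letters distinct): M must equal 5, so M=5.
Step 9. [col 6: U + U ≡ K (mod 10)] column 6 reads U+U+carry(1)=K with U=8; with digits 0,1,2,3,5,6,8,9 already taken and all letters distinct, the only value for K is 7. So K=7.

Answer: A=9, C=0, F=3, K=7, M=5, O=2, P=6, U=8, Z=1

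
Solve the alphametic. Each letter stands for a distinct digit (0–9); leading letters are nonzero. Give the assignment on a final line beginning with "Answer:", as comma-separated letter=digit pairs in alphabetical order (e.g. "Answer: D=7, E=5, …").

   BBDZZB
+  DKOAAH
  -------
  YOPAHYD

Step 1. [col 1: B + H ≡ D (mod 10)] several values work for D in column 1 (B + H ≡ D (mod 10), carry-in 0); try D=8, so D=8.
Step 2. [col 1: B + H ≡ D (mod 10)] column 1 (B + H ≡ D (mod 10), carry-in 0) doesn't pin B yet; pick B=6 and continue, so B=6.
Step 3. [col 1: B + H ≡ D (mod 10)] column 1 reads B+H+carry(0)=D with B=6, D=8; with digits 6,8 already taken and all letters distinct, the only value for H is 2 ⇒ H=2.
Step 4. [col 2: Z + A ≡ Y (mod 10)] several values work for A in column 2 (Z + A ≡ Y (mod 10), carry-in 0); try A=4. So A=4.
Step 5. [col 2: Z + A ≡ Y (mod 10)] no forcing yet in column 2 (carry-in 0); Y=1 is free and consistent — try it ⇒ Y=1.
Step 6. [col 2: Z + A ≡ Y (mod 10)] from column 2 (A=4, Y=1, carry-in 0, digits 1,2,4,6,8 already taken and all letters distinct): Z must equal 7. So Z=7.
Step 7. [col 4: D + O ≡ A (mod 10)] from column 4 (D=8, A=4, carry-in 1, digits 1,2,4,6,7,8 already taken and all letters distinct): O must equal 5 ⇒ O=5.
Step 8. [col 5: B + K ≡ P (mod 10)] column 5: given B=6, carry-in 1, and digits 1,2,4,5,6,7,8 already taken and all letters distinct, B+K≡P (mod 10) forces K=3. So K=3.
Step 9. [col 5: B + K ≡ P (mod 10)] column 5 reads B+K+carry(1)=P with B=6, K=3; with digits 1,2,3,4,5,6,7,8 already taken and all letters distinct, the only value for P is 0 ⇒ P=0.

Answer: A=4, B=6, D=8, H=2, K=3, O=5, P=0, Y=1, Z=7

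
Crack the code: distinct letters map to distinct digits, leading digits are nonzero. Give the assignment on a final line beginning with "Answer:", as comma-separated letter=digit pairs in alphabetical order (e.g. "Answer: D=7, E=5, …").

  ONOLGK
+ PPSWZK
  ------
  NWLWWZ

Step 1. [col 1: K + K ≡ Z (mod 10)] no forcing yet in column 1 (carry-in 0); K=6 is free and consistent — try it ⇒ K=6.
Step 2. [col 1: K + K ≡ Z (mod 10)] column 1 reads K+K+carry(0)=Z with K=6; with digits 6 already taken and all letters distinct, the only value for Z is 2. So Z=2.
Step 3. [col 2: G + Z ≡ W (mod 10)] no forcing yet in column 2 (carry-in 1); G=5 is free and consistent — try it, so G=5.
Step 4. [col 2: G + Z ≡ W (mod 10)] in column 2 we have G+Z≡W with carry-in 1; given G=5, Z=2 and digits 2,5,6 already taken and all letters distinct, that pins W to 8, so W=8.
Step 5. [col 3: L + W ≡ W (mod 10)] from column 3 (W=8, carry-in 0, digits 2,5,6,8 already taken and all letters distinct): L must equal 0. So L=0.
Step 6. [col 4: O + S ≡ L (mod 10)] column 4 (O + S ≡ L (mod 10), carry-in 0) doesn't pin S yet; pick S=9 and continue. So S=9.
Step 7. [col 4: O + S ≡ L (mod 10)] column 4: given S=9, L=0, carry-in 0, and digits 0,2,5,6,8,9 already taken and all letters distinct, O+S≡L (mod 10) forces O=1, so O=1.
Step 8. [col 5: N + P ≡ W (mod 10)] column 5 (N + P ≡ W (mod 10), carry-in 1) doesn't pin P yet; pick P=3 and continue. So P=3.
Step 9. [col 5: N + P ≡ W (mod 10)] column 5 reads N+P+carry(1)=W with P=3, W=8; with digits 0,1,2,3,5,6,8,9 already taken and all letters distinct, the only value for N is 4. So N=4.

Answer: G=5, K=6, L=0, N=4, O=1, P=3, S=9, W=8, Z=2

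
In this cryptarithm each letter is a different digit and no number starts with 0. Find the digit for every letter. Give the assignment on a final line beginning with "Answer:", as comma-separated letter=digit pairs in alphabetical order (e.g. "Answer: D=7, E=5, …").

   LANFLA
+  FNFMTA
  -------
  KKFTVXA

Step 1. [K] adding two 6-digit numbers gives at most 6+1 digits, and here it does — K is that final carry and must be 1, so K=1.
Step 2. [col 1: A + A ≡ A (mod 10)] column 1 reads A+A+carry(0)=A with nothing yet; with digits 1 already taken and all letters distinct, the only value for A is 0 ⇒ A=0.
Step 3. [col 2: L + T ≡ X (mod 10)] no forcing yet in column 2 (carry-in 0); L=3 is free and consistent — try it. So L=3.
Step 4. [col 2: L + T ≡ X (mod 10)] no forcing yet in column 2 (carry-in 0); X=9 is free and consistent — try it, so X=9.
Step 5. [col 2: L + T ≡ X (mod 10)] from column 2 (L=3, X=9, carry-in 0, digits 0,1,3,9 already taken and all letters distinct): T must equal 6 ⇒ T=6.
Step 6. [col 3: F + M ≡ V (mod 10)] several values work for M in column 3 (F + M ≡ V (mod 10), carry-in 0); try M=4 ⇒ M=4.
Step 7. [col 3: F + M ≡ V (mod 10)] column 3 reads F+M+carry(0)=V with M=4; with digits 0,1,3,4,6,9 already taken and all letters distinct, the only value for V is 2 ⇒ V=2.
Step 8. [col 3: F + M ≡ V (mod 10)] from column 3 (M=4, V=2, carry-in 0, digits 0,1,2,3,4,6,9 already taken and all letters distinct): F must equal 8, so F=8.
Step 9. [col 4: N + F ≡ T (mod 10)] in column 4 we have N+F≡T with carry-in 1; given F=8, T=6 and digits 0,1,2,3,4,6,8,9 already taken and all letters distinct, that pins N to 7, so N=7.

Answer: A=0, F=8, K=1, L=3, M=4, N=7, T=6, V=2, X=9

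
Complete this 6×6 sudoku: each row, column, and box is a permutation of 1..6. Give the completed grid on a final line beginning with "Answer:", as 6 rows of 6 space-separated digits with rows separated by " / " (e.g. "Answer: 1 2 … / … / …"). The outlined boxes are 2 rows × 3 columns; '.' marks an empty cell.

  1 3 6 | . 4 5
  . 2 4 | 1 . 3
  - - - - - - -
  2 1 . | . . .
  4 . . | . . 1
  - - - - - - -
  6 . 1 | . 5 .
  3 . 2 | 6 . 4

Step 1. [r5c4∈{2,3}] row 5 places 3 nowhere but r5c4 ⇒ r5c4=3.
Step 2. [r4c5∈{2,3,6}] col 5 places 2 nowhere but r4c5 ⇒ r4c5=2.
Step 3. [r4c4∈{5}] nothing but 5 survives at r4c4. So r4c4=5.
Step 4. [r3c5∈{3,6}] across col 5, 3 lands solely at r3c5. So r3c5=3.
Step 5. [r6c2∈{5}] nothing but 5 survives at r6c2, so r6c2=5.
Step 6. [r5c2∈{4}] nothing but 4 survives at r5c2. So r5c2=4.
Step 7. [r5c6∈{2}] nothing but 2 survives at r5c6. So r5c6=2.
Step 8. [r1c4∈{2}] r1c4 has the single candidate 2, so r1c4=2.
Step 9. [r3c3∈{5}] only 5 remains possible at r3c3. So r3c3=5.
Step 10. [r2c1∈{5}] r2c1's peers cover all but 5, so r2c1=5.
Step 11. [r6c5∈{1}] nothing but 1 survives at r6c5. So r6c5=1.
Step 12. [r4c3∈{3}] nothing but 3 survives at r4c3. So r4c3=3.
Step 13. [r3c6∈{6}] r3c6 is down to just 6, so r3c6=6.
Step 14. [r3c4∈{4}] r3c4's peers cover all but 4 ⇒ r3c4=4.
Step 15. [r4c2∈{6}] r4c2 has the single candidate 6 ⇒ r4c2=6.
Step 16. [r2c5∈{6}] nothing but 6 survives at r2c5 ⇒ r2c5=6.

Answer: 1 3 6 2 4 5 / 5 2 4 1 6 3 / 2 1 5 4 3 6 / 4 6 3 5 2 1 / 6 4 1 3 5 2 / 3 5 2 6 1 4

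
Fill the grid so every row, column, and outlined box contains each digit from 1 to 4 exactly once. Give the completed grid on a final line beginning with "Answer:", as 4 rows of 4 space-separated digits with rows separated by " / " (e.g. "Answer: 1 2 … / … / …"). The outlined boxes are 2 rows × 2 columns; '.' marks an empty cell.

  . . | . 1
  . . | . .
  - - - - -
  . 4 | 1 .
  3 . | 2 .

Step 1. [r2c4∈{2,3,4}] col 4 places 2 nowhere but r2c4 ⇒ r2c4=2.
Step 2. [r2c1∈{1,4}] col 1 places 1 nowhere but r2c1, so r2c1=1.
Step 3. [r1c1∈{2,4}] r1c1 is the only open cell in col 1 admitting 4. So r1c1=4.
Step 4. [r1c3∈{3}] r1c3's peers cover all but 3 ⇒ r1c3=3.
Step 5. [r4c2∈{1}] r4c2's peers cover all but 1, so r4c2=1.
Step 6. [r2c2∈{3}] nothing but 3 survives at r2c2 ⇒ r2c2=3.
Step 7. [r1c2∈{2}] nothing but 2 survives at r1c2, so r1c2=2.
Step 8. [r3c1∈{2}] r3c1 is down to just 2. So r3c1=2.
Step 9. [r4c4∈{4}] nothing but 4 survives at r4c4, so r4c4=4.
Step 10. [r2c3∈{4}] r2c3's peers cover all but 4 ⇒ r2c3=4.
Step 11. [r3c4∈{3}] r3c4 is down to just 3, so r3c4=3.

Answer: 4 2 3 1 / 1 3 4 2 / 2 4 1 3 / 3 1 2 4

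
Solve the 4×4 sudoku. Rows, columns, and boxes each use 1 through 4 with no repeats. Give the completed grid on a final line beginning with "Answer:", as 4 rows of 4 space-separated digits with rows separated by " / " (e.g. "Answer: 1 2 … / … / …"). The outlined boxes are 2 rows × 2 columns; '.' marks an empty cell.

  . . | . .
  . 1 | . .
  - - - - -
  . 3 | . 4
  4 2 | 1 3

Step 1. [r2c4∈{2}] r2c4's peers cover all but 2 ⇒ r2c4=2.
Step 2. [r2c3∈{3,4}] across row 2, 4 lands solely at r2c3 ⇒ r2c3=4.
Step 3. [r1c3∈{3}] r1c3's peers cover all but 3, so r1c3=3.
Step 4. [r1c4∈{1}] r1c4's peers cover all but 1 ⇒ r1c4=1.
Step 5. [r1c1∈{2}] r1c1 is down to just 2, so r1c1=2.
Step 6. [r3c1∈{1}] r3c1's peers cover all but 1, so r3c1=1.
Step 7. [r1c2∈{4}] r1c2 has the single candidate 4. So r1c2=4.
Step 8. [r3c3∈{2}] r3c3 is down to just 2. So r3c3=2.
Step 9. [r2c1∈{3}] r2c1 has the single candidate 3, so r2c1=3.

Answer: 2 4 3 1 / 3 1 4 2 / 1 3 2 4 / 4 2 1 3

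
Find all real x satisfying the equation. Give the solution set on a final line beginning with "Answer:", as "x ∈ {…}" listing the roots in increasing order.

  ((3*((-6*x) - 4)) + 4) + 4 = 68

Step 1. [((3*((-6*x) - 4)) + 4) + 4 = 68] the outer +4 inverts by subtracting 4, so sub: (3*((-6*x) - 4)) + 4 = 64.
Step 2. [(3*((-6*x) - 4)) + 4 = 64] +4 is outermost — subtract 4 both sides, so sub: 3*((-6*x) - 4) = 60.
Step 3. [3*((-6*x) - 4) = 60] divide by the outer 3. So div: (-6*x) - 4 = 20.
Step 4. [(-6*x) - 4 = 20] -4 is outermost — add 4 both sides ⇒ sub: -6*x = 24.
Step 5. [-6*x = 24] -6 out front; divide by -6. So div: x = -4.

Answer: x ∈ {-4}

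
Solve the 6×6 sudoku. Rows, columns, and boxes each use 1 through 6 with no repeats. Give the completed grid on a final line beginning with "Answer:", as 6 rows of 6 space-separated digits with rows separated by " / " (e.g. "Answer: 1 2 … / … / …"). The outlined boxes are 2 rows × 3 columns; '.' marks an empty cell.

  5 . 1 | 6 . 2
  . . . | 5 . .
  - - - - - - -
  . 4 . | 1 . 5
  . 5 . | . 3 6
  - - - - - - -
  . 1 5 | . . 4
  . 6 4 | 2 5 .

Step 1. [r2c6∈{1,3}] across box 2, 3 lands solely at r2c6 ⇒ r2c6=3.
Step 2. [r4c3∈{2}] r4c3 has the single candidate 2, so r4c3=2.
Step 3. [r2c1∈{2,4,6}] across col 1, 4 lands solely at r2c1, so r2c1=4.
Step 4. [r6c1∈{3}] only 3 remains possible at r6c1. So r6c1=3.
Step 5. [r3c1∈{6}] r3c1 has the single candidate 6, so r3c1=6.
Step 6. [r4c1∈{1}] nothing but 1 survives at r4c1. So r4c1=1.
Step 7. [r3c5∈{2}] r3c5's peers cover all but 2. So r3c5=2.
Step 8. [r1c2∈{3}] r1c2's peers cover all but 3. So r1c2=3.
Step 9. [r5c5∈{6}] only 6 remains possible at r5c5. So r5c5=6.
Step 10. [r2c3∈{6}] r2c3's peers cover all but 6, so r2c3=6.
Step 11. [r2c5∈{1}] r2c5's peers cover all but 1 ⇒ r2c5=1.
Step 12. [r4c4∈{4}] r4c4 has the single candidate 4, so r4c4=4.
Step 13. [r5c4∈{3}] nothing but 3 survives at r5c4, so r5c4=3.
Step 14. [r1c5∈{4}] r1c5's peers cover all but 4. So r1c5=4.
Step 15. [r6c6∈{1}] only 1 remains possible at r6c6 ⇒ r6c6=1.
Step 16. [r2c2∈{2}] only 2 remains possible at r2c2, so r2c2=2.
Step 17. [r3c3∈{3}] r3c3 is down to just 3. So r3c3=3.
Step 18. [r5c1∈{2}] r5c1 is down to just 2. So r5c1=2.

Answer: 5 3 1 6 4 2 / 4 2 6 5 1 3 / 6 4 3 1 2 5 / 1 5 2 4 3 6 / 2 1 5 3 6 4 / 3 6 4 2 5 1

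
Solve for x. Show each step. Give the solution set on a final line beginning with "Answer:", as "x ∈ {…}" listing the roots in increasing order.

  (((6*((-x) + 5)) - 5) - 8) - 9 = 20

Step 1. [(((6*((-x) + 5)) - 5) - 8) - 9 = 20] 9 comes off first (add 9), so sub: ((6*((-x) + 5)) - 5) - 8 = 29.
Step 2. [((6*((-x) + 5)) - 5) - 8 = 29] -8 is outermost — add 8 both sides ⇒ sub: (6*((-x) + 5)) - 5 = 37.
Step 3. [(6*((-x) + 5)) - 5 = 37] -5 is outermost — add 5 both sides, so sub: 6*((-x) + 5) = 42.
Step 4. [6*((-x) + 5) = 42] LHS = 6·(…); ÷6 both sides. So div: (-x) + 5 = 7.
Step 5. [(-x) + 5 = 7] peel the +5: subtract 5 from each side, so sub: -x = 2.
Step 6. [-x = 2] LHS negated; negate both sides ⇒ neg: x = -2.

Answer: x ∈ {-2}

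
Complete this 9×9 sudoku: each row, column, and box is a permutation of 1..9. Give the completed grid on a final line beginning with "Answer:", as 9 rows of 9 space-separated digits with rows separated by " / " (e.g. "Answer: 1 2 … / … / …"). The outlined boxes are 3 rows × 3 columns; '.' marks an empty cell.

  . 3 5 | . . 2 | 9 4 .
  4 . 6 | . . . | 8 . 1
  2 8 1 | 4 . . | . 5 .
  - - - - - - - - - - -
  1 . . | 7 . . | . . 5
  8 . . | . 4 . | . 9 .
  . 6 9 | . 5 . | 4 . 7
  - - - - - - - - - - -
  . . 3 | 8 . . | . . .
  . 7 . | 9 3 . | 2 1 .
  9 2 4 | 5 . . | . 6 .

Step 1. [r5c9∈{2,3,6}] in col 9, 2 fits only at r5c9, so r5c9=2.
Step 2. [r2c4∈{3}] r2c4's peers cover all but 3 ⇒ r2c4=3.
Step 3. [r7c8∈{7}] r7c8's peers cover all but 7. So r7c8=7.
Step 4. [r3c7∈{3,6,7}] r3c7 is the only open cell in col 7 admitting 7 ⇒ r3c7=7.
Step 5. [r1c5∈{1,6,7,8}] in row 1, 8 fits only at r1c5 ⇒ r1c5=8.
Step 6. [r5c7∈{1,3,6}] r5c7 is the only open cell in col 7 admitting 1. So r5c7=1.
Step 7. [r5c4∈{6}] nothing but 6 survives at r5c4 ⇒ r5c4=6.
Step 8. [r7c2∈{1,5}] in col 2, 1 fits only at r7c2 ⇒ r7c2=1.
Step 9. [r3c9∈{3,6}] r3c9 is the only open cell in row 3 admitting 3. So r3c9=3.
Step 10. [r2c2∈{9}] r2c2 is down to just 9 ⇒ r2c2=9.
Step 11. [r7c5∈{2,6}] across row 7, 2 lands solely at r7c5 ⇒ r7c5=2.
Step 12. [r8c1∈{5,6}] 5 has one home in row 8: r8c1 ⇒ r8c1=5.
Step 13. [r8c6∈{4,6}] r8c6 is the only open cell in row 8 admitting 6 ⇒ r8c6=6.
Step 14. [r5c6∈{3}] r5c6's peers cover all but 3 ⇒ r5c6=3.
Step 15. [r9c5∈{1,7}] r9c5 is the only open cell in col 5 admitting 1. So r9c5=1.
Step 16. [r8c9∈{4,8}] across row 8, 4 lands solely at r8c9. So r8c9=4.
Step 17. [r4c5∈{9}] only 9 remains possible at r4c5. So r4c5=9.
Step 18. [r4c6∈{8}] nothing but 8 survives at r4c6. So r4c6=8.
Step 19. [r4c8∈{3}] r4c8 has the single candidate 3. So r4c8=3.
Step 20. [r2c6∈{5,7}] row 2 places 5 nowhere but r2c6 ⇒ r2c6=5.
Step 21. [r6c6∈{1}] only 1 remains possible at r6c6, so r6c6=1.
Step 22. [r2c8∈{2}] r2c8 is down to just 2, so r2c8=2.
Step 23. [r6c4∈{2}] r6c4 has the single candidate 2 ⇒ r6c4=2.
Step 24. [r8c3∈{8}] nothing but 8 survives at r8c3 ⇒ r8c3=8.
Step 25. [r1c9∈{6}] r1c9 is down to just 6 ⇒ r1c9=6.
Step 26. [r3c6∈{9}] r3c6 has the single candidate 9, so r3c6=9.
Step 27. [r5c3∈{7}] r5c3 has the single candidate 7. So r5c3=7.
Step 28. [r7c9∈{9}] r7c9's peers cover all but 9. So r7c9=9.
Step 29. [r9c6∈{7}] only 7 remains possible at r9c6, so r9c6=7.
Step 30. [r5c2∈{5}] r5c2 is down to just 5 ⇒ r5c2=5.
Step 31. [r7c1∈{6}] only 6 remains possible at r7c1, so r7c1=6.
Step 32. [r4c7∈{6}] r4c7 has the single candidate 6. So r4c7=6.
Step 33. [r3c5∈{6}] r3c5 has the single candidate 6. So r3c5=6.
Step 34. [r1c4∈{1}] r1c4 is down to just 1. So r1c4=1.
Step 35. [r1c1∈{7}] r1c1 is down to just 7, so r1c1=7.
Step 36. [r7c7∈{5}] nothing but 5 survives at r7c7, so r7c7=5.
Step 37. [r6c1∈{3}] r6c1's peers cover all but 3, so r6c1=3.
Step 38. [r9c7∈{3}] nothing but 3 survives at r9c7. So r9c7=3.
Step 39. [r9c9∈{8}] nothing but 8 survives at r9c9, so r9c9=8.
Step 40. [r4c2∈{4}] r4c2's peers cover all but 4 ⇒ r4c2=4.
Step 41. [r7c6∈{4}] r7c6 is down to just 4 ⇒ r7c6=4.
Step 42. [r2c5∈{7}] nothing but 7 survives at r2c5. So r2c5=7.
Step 43. [r4c3∈{2}] nothing but 2 survives at r4c3. So r4c3=2.
Step 44. [r6c8∈{8}] nothing but 8 survives at r6c8, so r6c8=8.

Answer: 7 3 5 1 8 2 9 4 6 / 4 9 6 3 7 5 8 2 1 / 2 8 1 4 6 9 7 5 3 / 1 4 2 7 9 8 6 3 5 / 8 5 7 6 4 3 1 9 2 / 3 6 9 2 5 1 4 8 7 / 6 1 3 8 2 4 5 7 9 / 5 7 8 9 3 6 2 1 4 / 9 2 4 5 1 7 3 6 8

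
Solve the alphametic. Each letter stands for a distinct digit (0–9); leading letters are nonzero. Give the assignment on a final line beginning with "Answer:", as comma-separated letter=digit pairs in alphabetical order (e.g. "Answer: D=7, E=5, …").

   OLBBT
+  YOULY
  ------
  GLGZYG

Step 1. [col 1: T + Y ≡ G (mod 10)] column 1 (T + Y ≡ G (mod 10), carry-in 0) doesn't pin G yet; pick G=1 and continue, so G=1.
Step 2. [col 1: T + Y ≡ G (mod 10)] no forcing yet in column 1 (carry-in 0); T=3 is free and consistent — try it ⇒ T=3.
Step 3. [col 1: T + Y ≡ G (mod 10)] from column 1 (T=3, G=1, carry-in 0, digits 1,3 already taken and all letters distinct): Y must equal 8, so Y=8.
Step 4. [col 2: B + L ≡ Y (mod 10)] several values work for L in column 2 (B + L ≡ Y (mod 10), carry-in 1); try L=5. So L=5.
Step 5. [col 2: B + L ≡ Y (mod 10)] column 2: given L=5, Y=8, carry-in 1, and digits 1,3,5,8 already taken and all letters distinct, B+L≡Y (mod 10) forces B=2 ⇒ B=2.
Step 6. [col 3: B + U ≡ Z (mod 10)] several values work for Z in column 3 (B + U ≡ Z (mod 10), carry-in 0); try Z=9 ⇒ Z=9.
Step 7. [col 3: B + U ≡ Z (mod 10)] column 3: given B=2, Z=9, carry-in 0, and digits 1,2,3,5,8,9 already taken and all letters distinct, B+U≡Z (mod 10) forces U=7. So U=7.
Step 8. [col 4: L + O ≡ G (mod 10)] column 4 reads L+O+carry(0)=G with L=5, G=1; with digits 1,2,3,5,7,8,9 already taken and all letters distinct, the only value for O is 6. So O=6.

Answer: B=2, G=1, L=5, O=6, T=3, U=7, Y=8, Z=9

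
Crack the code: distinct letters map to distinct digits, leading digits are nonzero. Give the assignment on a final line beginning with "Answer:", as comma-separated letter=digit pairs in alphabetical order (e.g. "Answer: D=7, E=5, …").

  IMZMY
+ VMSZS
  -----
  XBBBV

Step 1. [col 1: Y + S ≡ V (mod 10)] no forcing yet in column 1 (carry-in 0); Y=7 is free and consistent — try it. So Y=7.
Step 2. [col 1: Y + S ≡ V (mod 10)] column 1 (Y + S ≡ V (mod 10), carry-in 0) doesn't pin S yet; pick S=4 and continue, so S=4.
Step 3. [col 1: Y + S ≡ V (mod 10)] in column 1 we have Y+S≡V with carry-in 0; given Y=7, S=4 and digits 4,7 already taken and all letters distinct, that pins V to 1. So V=1.
Step 4. [col 2: M + Z ≡ B (mod 10)] M=3 is one option consistent with column 2 (M + Z ≡ B (mod 10), carry-in 1) — take it ⇒ M=3.
Step 5. [col 2: M + Z ≡ B (mod 10)] B=6 is one option consistent with column 2 (M + Z ≡ B (mod 10), carry-in 1) — take it ⇒ B=6.
Step 6. [col 2: M + Z ≡ B (mod 10)] column 2: given M=3, B=6, carry-in 1, and digits 1,3,4,6,7 already taken and all letters distinct, M+Z≡B (mod 10) forces Z=2 ⇒ Z=2.
Step 7. [col 5: I + V ≡ X (mod 10)] no forcing yet in column 5 (carry-in 0); I=8 is free and consistent — try it, so I=8.
Step 8. [col 5: I + V ≡ X (mod 10)] in column 5 we have I+V≡X with carry-in 0; given I=8, V=1 and digits 1,2,3,4,6,7,8 already taken and all letters distinct, that pins X to 9, so X=9.

Answer: B=6, I=8, M=3, S=4, V=1, X=9, Y=7, Z=2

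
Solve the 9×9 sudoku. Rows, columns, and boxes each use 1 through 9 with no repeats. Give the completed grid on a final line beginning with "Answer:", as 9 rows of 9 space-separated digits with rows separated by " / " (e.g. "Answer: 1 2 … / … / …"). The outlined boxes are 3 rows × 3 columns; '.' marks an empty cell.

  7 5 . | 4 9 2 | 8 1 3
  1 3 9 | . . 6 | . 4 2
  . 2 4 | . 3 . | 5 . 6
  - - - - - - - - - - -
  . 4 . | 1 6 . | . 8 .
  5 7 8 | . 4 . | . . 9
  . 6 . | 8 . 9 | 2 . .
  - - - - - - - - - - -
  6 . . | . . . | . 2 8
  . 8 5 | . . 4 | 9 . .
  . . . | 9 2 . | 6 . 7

Step 1. [r8c8∈{3}] r8c8's peers cover all but 3, so r8c8=3.
Step 2. [r3c4∈{7}] only 7 remains possible at r3c4 ⇒ r3c4=7.
Step 3. [r5c6∈{3}] r5c6 has the single candidate 3. So r5c6=3.
Step 4. [r8c5∈{1,7}] 7 has one home in row 8: r8c5. So r8c5=7.
Step 5. [r7c5∈{1,5}] col 5 places 1 nowhere but r7c5 ⇒ r7c5=1.
Step 6. [r6c5∈{5}] r6c5's peers cover all but 5. So r6c5=5.
Step 7. [r6c1∈{3}] r6c1's peers cover all but 3, so r6c1=3.
Step 8. [r9c3∈{1,3}] across row 9, 3 lands solely at r9c3. So r9c3=3.
Step 9. [r9c6∈{5,8}] 8 has one home in row 9: r9c6 ⇒ r9c6=8.
Step 10. [r7c6∈{5}] only 5 remains possible at r7c6 ⇒ r7c6=5.
Step 11. [r4c6∈{7}] r4c6 has the single candidate 7. So r4c6=7.
Step 12. [r6c3∈{1}] r6c3 is down to just 1 ⇒ r6c3=1.
Step 13. [r4c3∈{2}] nothing but 2 survives at r4c3, so r4c3=2.
Step 14. [r2c7∈{7}] r2c7 is down to just 7. So r2c7=7.
Step 15. [r8c9∈{1}] r8c9's peers cover all but 1. So r8c9=1.
Step 16. [r4c1∈{9}] r4c1 is down to just 9. So r4c1=9.
Step 17. [r8c1∈{2}] r8c1 has the single candidate 2 ⇒ r8c1=2.
Step 18. [r3c6∈{1}] r3c6's peers cover all but 1, so r3c6=1.
Step 19. [r4c9∈{5}] r4c9 has the single candidate 5, so r4c9=5.
Step 20. [r2c4∈{5}] r2c4 is down to just 5. So r2c4=5.
Step 21. [r6c8∈{7}] r6c8 is down to just 7 ⇒ r6c8=7.
Step 22. [r4c7∈{3}] nothing but 3 survives at r4c7, so r4c7=3.
Step 23. [r6c9∈{4}] r6c9 is down to just 4 ⇒ r6c9=4.
Step 24. [r5c4∈{2}] r5c4 is down to just 2. So r5c4=2.
Step 25. [r3c8∈{9}] only 9 remains possible at r3c8. So r3c8=9.
Step 26. [r8c4∈{6}] r8c4 is down to just 6. So r8c4=6.
Step 27. [r9c8∈{5}] nothing but 5 survives at r9c8, so r9c8=5.
Step 28. [r7c7∈{4}] r7c7's peers cover all but 4. So r7c7=4.
Step 29. [r7c4∈{3}] r7c4 is down to just 3. So r7c4=3.
Step 30. [r5c7∈{1}] nothing but 1 survives at r5c7 ⇒ r5c7=1.
Step 31. [r9c1∈{4}] r9c1 has the single candidate 4, so r9c1=4.
Step 32. [r7c3∈{7}] r7c3 is down to just 7 ⇒ r7c3=7.
Step 33. [r9c2∈{1}] r9c2's peers cover all but 1 ⇒ r9c2=1.
Step 34. [r2c5∈{8}] r2c5 has the single candidate 8, so r2c5=8.
Step 35. [r3c1∈{8}] nothing but 8 survives at r3c1, so r3c1=8.
Step 36. [r7c2∈{9}] r7c2's peers cover all but 9. So r7c2=9.
Step 37. [r1c3∈{6}] only 6 remains possible at r1c3. So r1c3=6.
Step 38. [r5c8∈{6}] r5c8's peers cover all but 6, so r5c8=6.

Answer: 7 5 6 4 9 2 8 1 3 / 1 3 9 5 8 6 7 4 2 / 8 2 4 7 3 1 5 9 6 / 9 4 2 1 6 7 3 8 5 / 5 7 8 2 4 3 1 6 9 / 3 6 1 8 5 9 2 7 4 / 6 9 7 3 1 5 4 2 8 / 2 8 5 6 7 4 9 3 1 / 4 1 3 9 2 8 6 5 7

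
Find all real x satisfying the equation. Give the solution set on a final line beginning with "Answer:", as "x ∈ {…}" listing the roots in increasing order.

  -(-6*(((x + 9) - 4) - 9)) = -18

Step 1. [-(-6*(((x + 9) - 4) - 9)) = -18] LHS negated; negate both sides. So neg: -6*(((x + 9) - 4) - 9) = 18.
Step 2. [-6*(((x + 9) - 4) - 9) = 18] leading coefficient -6: divide by -6. So div: ((x + 9) - 4) - 9 = -3.
Step 3. [((x + 9) - 4) - 9 = -3] the outer -9 inverts by adding 9 ⇒ sub: (x + 9) - 4 = 6.
Step 4. [(x + 9) - 4 = 6] add 4: x sits inside (… - 4). So sub: x + 9 = 10.
Step 5. [x + 9 = 10] the outer +9 inverts by subtracting 9, so sub: x = 1.

Answer: x ∈ {1}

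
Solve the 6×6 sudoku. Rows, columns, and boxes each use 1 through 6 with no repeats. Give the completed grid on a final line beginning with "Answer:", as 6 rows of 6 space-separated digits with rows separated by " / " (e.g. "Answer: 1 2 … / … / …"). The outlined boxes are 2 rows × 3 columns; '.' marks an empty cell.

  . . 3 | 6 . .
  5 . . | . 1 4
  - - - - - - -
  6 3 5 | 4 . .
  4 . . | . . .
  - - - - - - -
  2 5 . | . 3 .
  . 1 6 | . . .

Step 1. [r3c5∈{2}] r3c5's peers cover all but 2, so r3c5=2.
Step 2. [r2c3∈{2}] r2c3 has the single candidate 2, so r2c3=2.
Step 3. [r4c6∈{1,3,5,6}] 3 has one home in col 6: r4c6 ⇒ r4c6=3.
Step 4. [r1c5∈{5}] r1c5's peers cover all but 5. So r1c5=5.
Step 5. [r6c4∈{2,5}] in col 4, 2 fits only at r6c4 ⇒ r6c4=2.
Step 6. [r5c4∈{1}] r5c4's peers cover all but 1 ⇒ r5c4=1.
Step 7. [r6c5∈{4}] nothing but 4 survives at r6c5 ⇒ r6c5=4.
Step 8. [r4c4∈{5}] r4c4 has the single candidate 5, so r4c4=5.
Step 9. [r1c6∈{2}] r1c6 has the single candidate 2. So r1c6=2.
Step 10. [r3c6∈{1}] r3c6 is down to just 1, so r3c6=1.
Step 11. [r4c5∈{6}] r4c5 is down to just 6 ⇒ r4c5=6.
Step 12. [r6c1∈{3}] r6c1 is down to just 3 ⇒ r6c1=3.
Step 13. [r1c1∈{1}] r1c1 has the single candidate 1, so r1c1=1.
Step 14. [r5c3∈{4}] r5c3's peers cover all but 4, so r5c3=4.
Step 15. [r2c4∈{3}] r2c4 is down to just 3 ⇒ r2c4=3.
Step 16. [r4c3∈{1}] r4c3's peers cover all but 1. So r4c3=1.
Step 17. [r5c6∈{6}] only 6 remains possible at r5c6, so r5c6=6.
Step 18. [r6c6∈{5}] r6c6's peers cover all but 5 ⇒ r6c6=5.
Step 19. [r4c2∈{2}] r4c2 is down to just 2. So r4c2=2.
Step 20. [r1c2∈{4}] r1c2's peers cover all but 4. So r1c2=4.
Step 21. [r2c2∈{6}] only 6 remains possible at r2c2, so r2c2=6.

Answer: 1 4 3 6 5 2 / 5 6 2 3 1 4 / 6 3 5 4 2 1 / 4 2 1 5 6 3 / 2 5 4 1 3 6 / 3 1 6 2 4 5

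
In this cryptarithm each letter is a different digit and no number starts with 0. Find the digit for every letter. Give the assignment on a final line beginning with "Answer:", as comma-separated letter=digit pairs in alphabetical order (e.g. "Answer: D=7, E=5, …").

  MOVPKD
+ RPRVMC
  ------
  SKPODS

Step 1. [col 1: D + C ≡ S (mod 10)] no forcing yet in column 1 (carry-in 0); D=1 is free and consistent — try it ⇒ D=1.
Step 2. [col 1: D + C ≡ S (mod 10)] no forcing yet in column 1 (carry-in 0); C=4 is free and consistent — try it. So C=4.
Step 3. [col 1: D + C ≡ S (mod 10)] from column 1 (D=1, C=4, carry-in 0, digits 1,4 already taken and all letters distinct): S must equal 5. So S=5.
Step 4. [col 2: K + M ≡ D (mod 10)] no forcing yet in column 2 (carry-in 0); M=2 is free and consistent — try it ⇒ M=2.
Step 5. [col 2: K + M ≡ D (mod 10)] column 2: given M=2, D=1, carry-in 0, and digits 1,2,4,5 already taken and all letters distinct, K+M≡D (mod 10) forces K=9, so K=9.
Step 6. [col 3: P + V ≡ O (mod 10)] P=0 is one option consistent with column 3 (P + V ≡ O (mod 10), carry-in 1) — take it, so P=0.
Step 7. [col 3: P + V ≡ O (mod 10)] O=8 is one option consistent with column 3 (P + V ≡ O (mod 10), carry-in 1) — take it, so O=8.
Step 8. [col 3: P + V ≡ O (mod 10)] from column 3 (P=0, O=8, carry-in 1, digits 0,1,2,4,5,8,9 already taken and all letters distinct): V must equal 7 ⇒ V=7.
Step 9. [col 4: V + R ≡ P (mod 10)] column 4: given V=7, P=0, carry-in 0, and digits 0,1,2,4,5,7,8,9 already taken and all letters distinct, V+R≡P (mod 10) forces R=3. So R=3.

Answer: C=4, D=1, K=9, M=2, O=8, P=0, R=3, S=5, V=7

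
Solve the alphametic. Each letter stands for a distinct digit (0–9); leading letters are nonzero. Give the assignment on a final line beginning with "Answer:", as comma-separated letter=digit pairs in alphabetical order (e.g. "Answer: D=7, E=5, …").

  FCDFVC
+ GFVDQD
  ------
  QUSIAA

Step 1. [col 1: C + D ≡ A (mod 10)] several values work for C in column 1 (C + D ≡ A (mod 10), carry-in 0); try C=2. So C=2.
Step 2. [col 1: C + D ≡ A (mod 10)] no forcing yet in column 1 (carry-in 0); A=9 is free and consistent — try it. So A=9.
Step 3. [col 1: C + D ≡ A (mod 10)] column 1: given C=2, A=9, carry-in 0, and digits 2,9 already taken and all letters distinct, C+D≡A (mod 10) forces D=7. So D=7.
Step 4. [col 2: V + Q ≡ A (mod 10)] several values work for V in column 2 (V + Q ≡ A (mod 10), carry-in 0); try V=3, so V=3.
Step 5. [col 2: V + Q ≡ A (mod 10)] column 2: given V=3, A=9, carry-in 0, and digits 2,3,7,9 already taken and all letters distinct, V+Q≡A (mod 10) forces Q=6. So Q=6.
Step 6. [col 3: F + D ≡ I (mod 10)] no forcing yet in column 3 (carry-in 0); I=8 is free and consistent — try it ⇒ I=8.
Step 7. [col 3: F + D ≡ I (mod 10)] in column 3 we have F+D≡I with carry-in 0; given D=7, I=8 and digits 2,3,6,7,8,9 already taken and all letters distinct, that pins F to 1, so F=1.
Step 8. [col 4: D + V ≡ S (mod 10)] column 4 reads D+V+carry(0)=S with D=7, V=3; with digits 1,2,3,6,7,8,9 already taken and all letters distinct, the only value for S is 0 ⇒ S=0.
Step 9. [col 5: C + F ≡ U (mod 10)] column 5 reads C+F+carry(1)=U with C=2, F=1; with digits 0,1,2,3,6,7,8,9 already taken and all letters distinct, the only value for U is 4 ⇒ U=4.
Step 10. [col 6: F + G ≡ Q (mod 10)] column 6 reads F+G+carry(0)=Q with F=1, Q=6; with digits 0,1,2,3,4,6,7,8,9 already taken and all letters distinct, the only value for G is 5, so G=5.

Answer: A=9, C=2, D=7, F=1, G=5, I=8, Q=6, S=0, U=4, V=3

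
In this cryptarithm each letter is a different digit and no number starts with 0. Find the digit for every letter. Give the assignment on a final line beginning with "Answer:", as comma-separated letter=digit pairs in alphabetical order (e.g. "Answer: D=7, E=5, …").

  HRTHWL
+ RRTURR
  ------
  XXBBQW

Step 1. [col 1: L + R ≡ W (mod 10)] several values work for R in column 1 (L + R ≡ W (mod 10), carry-in 0); try R=4. So R=4.
Step 2. [col 1: L + R ≡ W (mod 10)] W=7 is one option consistent with column 1 (L + R ≡ W (mod 10), carry-in 0) — take it ⇒ W=7.
Step 3. [col 1: L + R ≡ W (mod 10)] from column 1 (R=4, W=7, carry-in 0, digits 4,7 already taken and all letters distinct): L must equal 3 ⇒ L=3.
Step 4. [col 2: W + R ≡ Q (mod 10)] in column 2 we have W+R≡Q with carry-in 0; given W=7, R=4 and digits 3,4,7 already taken and all letters distinct, that pins Q to 1, so Q=1.
Step 5. [col 3: H + U ≡ B (mod 10)] no forcing yet in column 3 (carry-in 1); B=6 is free and consistent — try it. So B=6.
Step 6. [col 3: H + U ≡ B (mod 10)] column 3 (H + U ≡ B (mod 10), carry-in 1) doesn't pin H yet; pick H=5 and continue. So H=5.
Step 7. [col 3: H + U ≡ B (mod 10)] from column 3 (H=5, B=6, carry-in 1, digits 1,3,4,5,6,7 already taken and all letters distinct): U must equal 0 ⇒ U=0.
Step 8. [col 4: T + T ≡ B (mod 10)] in column 4 we have T+T≡B with carry-in 0; given B=6 and digits 0,1,3,4,5,6,7 already taken and all letters distinct, that pins T to 8 ⇒ T=8.
Step 9. [col 5: R + R ≡ X (mod 10)] column 5: given R=4, carry-in 1, and digits 0,1,3,4,5,6,7,8 already taken and all letters distinct, R+R≡X (mod 10) forces X=9, so X=9.

Answer: B=6, H=5, L=3, Q=1, R=4, T=8, U=0, W=7, X=9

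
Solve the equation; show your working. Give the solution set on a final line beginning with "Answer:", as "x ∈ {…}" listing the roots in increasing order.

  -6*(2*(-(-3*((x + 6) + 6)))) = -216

Step 1. [-6*(2*(-(-3*((x + 6) + 6)))) = -216] LHS = -6·(…); ÷-6 both sides ⇒ div: 2*(-(-3*((x + 6) + 6))) = 36.
Step 2. [2*(-(-3*((x + 6) + 6))) = 36] LHS = 2·(…); ÷2 both sides ⇒ div: -(-3*((x + 6) + 6)) = 18.
Step 3. [-(-3*((x + 6) + 6)) = 18] LHS negated; negate both sides ⇒ neg: -3*((x + 6) + 6) = -18.
Step 4. [-3*((x + 6) + 6) = -18] -3 out front; divide by -3, so div: (x + 6) + 6 = 6.
Step 5. [(x + 6) + 6 = 6] peel the +6: subtract 6 from each side, so sub: x + 6 = 0.
Step 6. [x + 6 = 0] subtract 6: x sits inside (… + 6), so sub: x = -6.

Answer: x ∈ {-6}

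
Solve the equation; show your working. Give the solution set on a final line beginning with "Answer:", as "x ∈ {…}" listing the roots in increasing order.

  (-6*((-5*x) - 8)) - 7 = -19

Step 1. [(-6*((-5*x) - 8)) - 7 = -19] peel the -7: add 7 from each side, so sub: -6*((-5*x) - 8) = -12.
Step 2. [-6*((-5*x) - 8) = -12] LHS = -6·(…); ÷-6 both sides, so div: (-5*x) - 8 = 2.
Step 3. [(-5*x) - 8 = 2] the outer -8 inverts by adding 8. So sub: -5*x = 10.
Step 4. [-5*x = 10] -5 out front; divide by -5, so div: x = -2.

Answer: x ∈ {-2}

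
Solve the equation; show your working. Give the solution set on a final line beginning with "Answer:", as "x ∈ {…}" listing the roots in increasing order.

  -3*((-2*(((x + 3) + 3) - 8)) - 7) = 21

Step 1. [-3*((-2*(((x + 3) + 3) - 8)) - 7) = 21] divide by the outer -3. So div: (-2*(((x + 3) + 3) - 8)) - 7 = -7.
Step 2. [(-2*(((x + 3) + 3) - 8)) - 7 = -7] 7 comes off first (add 7). So sub: -2*(((x + 3) + 3) - 8) = 0.
Step 3. [-2*(((x + 3) + 3) - 8) = 0] -2 out front; divide by -2, so div: ((x + 3) + 3) - 8 = 0.
Step 4. [((x + 3) + 3) - 8 = 0] the outer -8 inverts by adding 8. So sub: (x + 3) + 3 = 8.
Step 5. [(x + 3) + 3 = 8] 3 comes off first (subtract 3), so sub: x + 3 = 5.
Step 6. [x + 3 = 5] +3 is outermost — subtract 3 both sides ⇒ sub: x = 2.

Answer: x ∈ {2}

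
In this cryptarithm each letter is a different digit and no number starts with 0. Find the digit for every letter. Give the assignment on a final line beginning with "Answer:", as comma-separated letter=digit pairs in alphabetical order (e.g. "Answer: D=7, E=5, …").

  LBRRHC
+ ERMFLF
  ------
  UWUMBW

Step 1. [col 1: C + F ≡ W (mod 10)] no forcing yet in column 1 (carry-in 0); F=6 is free and consistent — try it, so F=6.
Step 2. [col 1: C + F ≡ W (mod 10)] W=0 is one option consistent with column 1 (C + F ≡ W (mod 10), carry-in 0) — take it. So W=0.
Step 3. [col 1: C + F ≡ W (mod 10)] column 1 reads C+F+carry(0)=W with F=6, W=0; with digits 0,6 already taken and all letters distinct, the only value for C is 4 ⇒ C=4.
Step 4. [col 2: H + L ≡ B (mod 10)] B=9 is one option consistent with column 2 (H + L ≡ B (mod 10), carry-in 1) — take it. So B=9.
Step 5. [col 2: H + L ≡ B (mod 10)] column 2 (H + L ≡ B (mod 10), carry-in 1) doesn't pin L yet; pick L=5 and continue. So L=5.
Step 6. [col 2: H + L ≡ B (mod 10)] from column 2 (L=5, B=9, carry-in 1, digits 0,4,5,6,9 already taken and all letters distinct): H must equal 3 ⇒ H=3.
Step 7. [col 3: R + F ≡ M (mod 10)] no forcing yet in column 3 (carry-in 0); M=7 is free and consistent — try it, so M=7.
Step 8. [col 3: R + F ≡ M (mod 10)] from column 3 (F=6, M=7, carry-in 0, digits 0,3,4,5,6,7,9 already taken and all letters distinct): R must equal 1 ⇒ R=1.
Step 9. [col 4: R + M ≡ U (mod 10)] column 4: given R=1, M=7, carry-in 0, and digits 0,1,3,4,5,6,7,9 already taken and all letters distinct, R+M≡U (mod 10) forces U=8, so U=8.
Step 10. [col 6: L + E ≡ U (mod 10)] column 6 reads L+E+carry(1)=U with L=5, U=8; with digits 0,1,3,4,5,6,7,8,9 already taken and all letters distinct, the only value for E is 2 ⇒ E=2.

Answer: B=9, C=4, E=2, F=6, H=3, L=5, M=7, R=1, U=8, W=0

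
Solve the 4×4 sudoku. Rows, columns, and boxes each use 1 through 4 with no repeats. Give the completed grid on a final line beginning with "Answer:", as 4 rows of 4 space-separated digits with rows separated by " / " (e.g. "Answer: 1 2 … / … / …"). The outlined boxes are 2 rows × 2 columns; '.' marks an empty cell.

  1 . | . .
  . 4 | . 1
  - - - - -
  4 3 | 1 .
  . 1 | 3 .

Step 1. [r1c2∈{2}] only 2 remains possible at r1c2 ⇒ r1c2=2.
Step 2. [r4c4∈{2,4}] 4 has one home in row 4: r4c4 ⇒ r4c4=4.
Step 3. [r3c4∈{2}] only 2 remains possible at r3c4 ⇒ r3c4=2.
Step 4. [r1c4∈{3}] nothing but 3 survives at r1c4, so r1c4=3.
Step 5. [r1c3∈{4}] r1c3's peers cover all but 4. So r1c3=4.
Step 6. [r2c3∈{2}] nothing but 2 survives at r2c3. So r2c3=2.
Step 7. [r2c1∈{3}] only 3 remains possible at r2c1, so r2c1=3.
Step 8. [r4c1∈{2}] nothing but 2 survives at r4c1. So r4c1=2.

Answer: 1 2 4 3 / 3 4 2 1 / 4 3 1 2 / 2 1 3 4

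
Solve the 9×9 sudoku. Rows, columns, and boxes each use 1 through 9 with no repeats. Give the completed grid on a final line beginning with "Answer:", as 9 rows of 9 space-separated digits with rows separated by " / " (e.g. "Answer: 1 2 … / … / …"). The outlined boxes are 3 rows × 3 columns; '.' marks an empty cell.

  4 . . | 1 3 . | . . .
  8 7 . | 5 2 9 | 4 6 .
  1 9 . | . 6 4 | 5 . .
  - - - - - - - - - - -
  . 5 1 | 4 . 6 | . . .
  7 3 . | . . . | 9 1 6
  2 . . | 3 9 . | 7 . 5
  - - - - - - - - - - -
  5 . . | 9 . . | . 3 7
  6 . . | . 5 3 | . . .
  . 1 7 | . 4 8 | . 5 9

Step 1. [r8c9∈{1,2,4,8}] r8c9 is the only open cell in col 9 admitting 4, so r8c9=4.
Step 2. [r3c4∈{7,8}] in box 2, 8 fits only at r3c4. So r3c4=8.
Step 3. [r5c3∈{4,8}] 4 has one home in row 5: r5c3. So r5c3=4.
Step 4. [r7c7∈{1,2,6,8}] in row 7, 6 fits only at r7c7. So r7c7=6.
Step 5. [r9c7∈{2}] r9c7 is down to just 2 ⇒ r9c7=2.
Step 6. [r8c8∈{8}] r8c8 has the single candidate 8, so r8c8=8.
Step 7. [r8c2∈{2}] r8c2 is down to just 2, so r8c2=2.
Step 8. [r4c8∈{2}] only 2 remains possible at r4c8 ⇒ r4c8=2.
Step 9. [r2c3∈{3}] r2c3's peers cover all but 3 ⇒ r2c3=3.
Step 10. [r7c3∈{8}] r7c3 is down to just 8 ⇒ r7c3=8.
Step 11. [r4c7∈{3,8}] col 7 places 3 nowhere but r4c7, so r4c7=3.
Step 12. [r1c2∈{6}] r1c2's peers cover all but 6 ⇒ r1c2=6.
Step 13. [r4c9∈{8}] only 8 remains possible at r4c9 ⇒ r4c9=8.
Step 14. [r3c3∈{2}] r3c3 has the single candidate 2 ⇒ r3c3=2.
Step 15. [r7c6∈{1,2}] row 7 places 2 nowhere but r7c6 ⇒ r7c6=2.
Step 16. [r1c8∈{7,9}] 9 has one home in row 1: r1c8, so r1c8=9.
Step 17. [r8c3∈{9}] r8c3 has the single candidate 9. So r8c3=9.
Step 18. [r3c8∈{7}] only 7 remains possible at r3c8 ⇒ r3c8=7.
Step 19. [r6c6∈{1}] r6c6's peers cover all but 1 ⇒ r6c6=1.
Step 20. [r6c8∈{4}] nothing but 4 survives at r6c8 ⇒ r6c8=4.
Step 21. [r9c1∈{3}] only 3 remains possible at r9c1. So r9c1=3.
Step 22. [r6c2∈{8}] only 8 remains possible at r6c2 ⇒ r6c2=8.
Step 23. [r8c7∈{1}] r8c7's peers cover all but 1, so r8c7=1.
Step 24. [r8c4∈{7}] only 7 remains possible at r8c4, so r8c4=7.
Step 25. [r1c7∈{8}] r1c7 has the single candidate 8, so r1c7=8.
Step 26. [r2c9∈{1}] nothing but 1 survives at r2c9. So r2c9=1.
Step 27. [r7c5∈{1}] r7c5 has the single candidate 1. So r7c5=1.
Step 28. [r3c9∈{3}] nothing but 3 survives at r3c9, so r3c9=3.
Step 29. [r5c5∈{8}] r5c5's peers cover all but 8. So r5c5=8.
Step 30. [r5c4∈{2}] r5c4 has the single candidate 2, so r5c4=2.
Step 31. [r4c5∈{7}] only 7 remains possible at r4c5, so r4c5=7.
Step 32. [r6c3∈{6}] r6c3 has the single candidate 6, so r6c3=6.
Step 33. [r1c9∈{2}] r1c9 has the single candidate 2 ⇒ r1c9=2.
Step 34. [r7c2∈{4}] r7c2's peers cover all but 4 ⇒ r7c2=4.
Step 35. [r1c6∈{7}] r1c6's peers cover all but 7 ⇒ r1c6=7.
Step 36. [r5c6∈{5}] r5c6 is down to just 5 ⇒ r5c6=5.
Step 37. [r4c1∈{9}] r4c1 is down to just 9. So r4c1=9.
Step 38. [r1c3∈{5}] r1c3 is down to just 5, so r1c3=5.
Step 39. [r9c4∈{6}] nothing but 6 survives at r9c4 ⇒ r9c4=6.

Answer: 4 6 5 1 3 7 8 9 2 / 8 7 3 5 2 9 4 6 1 / 1 9 2 8 6 4 5 7 3 / 9 5 1 4 7 6 3 2 8 / 7 3 4 2 8 5 9 1 6 / 2 8 6 3 9 1 7 4 5 / 5 4 8 9 1 2 6 3 7 / 6 2 9 7 5 3 1 8 4 / 3 1 7 6 4 8 2 5 9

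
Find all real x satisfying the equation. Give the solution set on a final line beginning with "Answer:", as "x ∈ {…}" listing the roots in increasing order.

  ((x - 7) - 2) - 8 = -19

Step 1. [((x - 7) - 2) - 8 = -19] 8 comes off first (add 8), so sub: (x - 7) - 2 = -11.
Step 2. [(x - 7) - 2 = -11] add 2: x sits inside (… - 2) ⇒ sub: x - 7 = -9.
Step 3. [x - 7 = -9] -7 is outermost — add 7 both sides ⇒ sub: x = -2.

Answer: x ∈ {-2}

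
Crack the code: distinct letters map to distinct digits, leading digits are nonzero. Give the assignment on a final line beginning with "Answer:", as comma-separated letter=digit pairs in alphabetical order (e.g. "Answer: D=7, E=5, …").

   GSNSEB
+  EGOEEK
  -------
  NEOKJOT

Step 1. [col 1: B + K ≡ T (mod 10)] column 1 (B + K ≡ T (mod 10), carry-in 0) doesn't pin T yet; pick T=8 and continue ⇒ T=8.
Step 2. [N] adding two 6-digit numbers gives at most 6+1 digits, and here it does — N is that final carry and must be 1. So N=1.
Step 3. [col 1: B + K ≡ T (mod 10)] B=2 is one option consistent with column 1 (B + K ≡ T (mod 10), carry-in 0) — take it, so B=2.
Step 4. [col 1: B + K ≡ T (mod 10)] column 1: given B=2, T=8, carry-in 0, and digits 1,2,8 already taken and all letters distinct, B+K≡T (mod 10) forces K=6, so K=6.
Step 5. [col 2: E + E ≡ O (mod 10)] column 2 (E + E ≡ O (mod 10), carry-in 0) doesn't pin O yet; pick O=4 and continue. So O=4.
Step 6. [col 2: E + E ≡ O (mod 10)] column 2 reads E+E+carry(0)=O with O=4; with digits 1,2,4,6,8 already taken and all letters distinct, the only value for E is 7. So E=7.
Step 7. [col 3: S + E ≡ J (mod 10)] column 3 reads S+E+carry(1)=J with E=7; with digits 1,2,4,6,7,8 already taken and all letters distinct, the only value for S is 5 ⇒ S=5.
Step 8. [col 3: S + E ≡ J (mod 10)] column 3: given S=5, E=7, carry-in 1, and digits 1,2,4,5,6,7,8 already taken and all letters distinct, S+E≡J (mod 10) forces J=3 ⇒ J=3.
Step 9. [col 5: S + G ≡ O (mod 10)] column 5: given S=5, O=4, carry-in 0, and digits 1,2,3,4,5,6,7,8 already taken and all letters distinct, S+G≡O (mod 10) forces G=9, so G=9.

Answer: B=2, E=7, G=9, J=3, K=6, N=1, O=4, S=5, T=8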